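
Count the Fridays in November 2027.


November 2027 has 30 days
Anchor: Jan 1, 2027. With p = 2027 - 1 = 2026: (p + p//4 - p//100 + p//400) mod 7 = (2026 + 506 - 20 + 5) mod 7 = 2517 mod 7 = 4 -> Friday (Mon=0 ... Sun=6)
Days before November (Jan-Oct): 304; November 1 index = (4 + 304) mod 7 = 0 -> Monday
First Friday is November 5
Fridays: 5, 12, 19, 26

4 Fridays


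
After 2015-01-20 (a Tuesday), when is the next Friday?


Current: Tuesday
Target: Friday
Days ahead: 3

Next Friday: 2015-01-23


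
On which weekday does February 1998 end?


February 1998 has 28 days
Anchor: Jan 1, 1998. With p = 1998 - 1 = 1997: (p + p//4 - p//100 + p//400) mod 7 = (1997 + 499 - 19 + 4) mod 7 = 2481 mod 7 = 3 -> Thursday (Mon=0 ... Sun=6)
Days before February (Jan): 31; February 1 index = (3 + 31) mod 7 = 6 -> Sunday
Last day offset: 28 - 1 = 27 days
Weekday index = (6 + 27) mod 7 = 5

Saturday, February 28


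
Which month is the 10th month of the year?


Month 10 of 12

October


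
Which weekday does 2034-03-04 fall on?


Date: March 4, 2034
Anchor: Jan 1, 2034. With p = 2034 - 1 = 2033: (p + p//4 - p//100 + p//400) mod 7 = (2033 + 508 - 20 + 5) mod 7 = 2526 mod 7 = 6 -> Sunday (Mon=0 ... Sun=6)
Days before March (Jan-Feb): 59; offset = 59 + 4 - 1 = 62
Weekday index = (6 + 62) mod 7 = 5

Day of the week: Saturday


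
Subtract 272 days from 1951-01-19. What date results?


Start: 1951-01-19, subtract 272 days
Back 19 days from January 19 reaches December 31, 1950 -> 253 left
December 1950 has 31 days -> back to November 30, 1950 -> 222 left
November 1950 has 30 days -> back to October 31, 1950 -> 192 left
October 1950 has 31 days -> back to September 30, 1950 -> 161 left
September 1950 has 30 days -> back to August 31, 1950 -> 131 left
August 1950 has 31 days -> back to July 31, 1950 -> 100 left
July 1950 has 31 days -> back to June 30, 1950 -> 69 left
June 1950 has 30 days -> back to May 31, 1950 -> 39 left
May 1950 has 31 days -> back to April 30, 1950 -> 8 left
April 1950: 30 - 8 = 22 -> lands on April 22

Result: 1950-04-22


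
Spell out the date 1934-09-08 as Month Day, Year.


ISO 1934-09-08 parses as year=1934, month=09, day=08
Month 9 -> September

September 8, 1934


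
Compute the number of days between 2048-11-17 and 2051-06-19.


From 2048-11-17 to 2051-06-19
2048-11-17: days before November = 31 + 29 + 31 + 30 + 31 + 30 + 31 + 31 + 30 + 31 = 305 (2048 is a leap year); day of year = 305 + 17 = 322
2051-06-19: days before June = 31 + 28 + 31 + 30 + 31 = 151 (2051 is not a leap year); day of year = 151 + 19 = 170
Rest of 2048: 366 - 322 = 44
Full years 2049 (365), 2050 (365): 730
Total = 44 + 730 + 170 = 944

944 days


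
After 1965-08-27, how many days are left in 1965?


Day of year: 239 of 365
Remaining = 365 - 239

126 days


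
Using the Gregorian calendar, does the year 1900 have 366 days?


Gregorian leap year rule: divisible by 4, but not by 100, unless also by 400.
1900 is divisible by 100 but not 400 -> not a leap year

No


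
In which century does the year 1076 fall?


Century = (year - 1) // 100 + 1
= (1076 - 1) // 100 + 1
= 1075 // 100 + 1
= 10 + 1

11th century


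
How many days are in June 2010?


June 2010

30 days


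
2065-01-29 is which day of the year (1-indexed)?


Date: January 29, 2065
No months before January
Plus 29 days in January

Day of year: 29


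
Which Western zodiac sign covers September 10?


Date: September 10
Conventional tropical zodiac dates: Virgo from August 23 onward; Libra starts September 23
September 10 falls within the Virgo range

Virgo


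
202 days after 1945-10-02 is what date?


Start: 1945-10-02, add 202 days
October 1945 has 31 days: 31 - 2 = 29 days to October 31 -> 173 left
November 1945 has 30 days -> 143 left
December 1945 has 31 days -> 112 left
January 1946 has 31 days -> 81 left
February 1946 has 28 days -> 53 left
March 1946 has 31 days -> 22 left
April 1946: 22 <= 30 -> lands on April 22

Result: 1946-04-22


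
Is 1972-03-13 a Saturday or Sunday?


Anchor: Jan 1, 1972. With p = 1972 - 1 = 1971: (p + p//4 - p//100 + p//400) mod 7 = (1971 + 492 - 19 + 4) mod 7 = 2448 mod 7 = 5 -> Saturday (Mon=0 ... Sun=6)
Day of year: 73; offset = 72
Weekday index = (5 + 72) mod 7 = 0 -> Monday
Weekend days: Saturday, Sunday

No


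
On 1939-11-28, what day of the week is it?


Date: November 28, 1939
Anchor: Jan 1, 1939. With p = 1939 - 1 = 1938: (p + p//4 - p//100 + p//400) mod 7 = (1938 + 484 - 19 + 4) mod 7 = 2407 mod 7 = 6 -> Sunday (Mon=0 ... Sun=6)
Days before November (Jan-Oct): 304; offset = 304 + 28 - 1 = 331
Weekday index = (6 + 331) mod 7 = 1

Day of the week: Tuesday


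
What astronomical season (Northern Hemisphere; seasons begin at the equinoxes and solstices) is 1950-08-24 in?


Date: August 24
Astronomical Summer (approx.; exact equinox/solstice day varies by year): June 21 to September 21
August 24 falls within the Summer window

Summer


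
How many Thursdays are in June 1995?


June 1995 has 30 days
Anchor: Jan 1, 1995. With p = 1995 - 1 = 1994: (p + p//4 - p//100 + p//400) mod 7 = (1994 + 498 - 19 + 4) mod 7 = 2477 mod 7 = 6 -> Sunday (Mon=0 ... Sun=6)
Days before June (Jan-May): 151; June 1 index = (6 + 151) mod 7 = 3 -> Thursday
First Thursday is June 1
Thursdays: 1, 8, 15, 22, 29

5 Thursdays


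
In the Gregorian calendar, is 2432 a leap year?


Gregorian leap year rule: divisible by 4, but not by 100, unless also by 400.
2432 is divisible by 4 but not 100 -> leap year

Yes


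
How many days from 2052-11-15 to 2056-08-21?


From 2052-11-15 to 2056-08-21
2052-11-15: days before November = 31 + 29 + 31 + 30 + 31 + 30 + 31 + 31 + 30 + 31 = 305 (2052 is a leap year); day of year = 305 + 15 = 320
2056-08-21: days before August = 31 + 29 + 31 + 30 + 31 + 30 + 31 = 213 (2056 is a leap year); day of year = 213 + 21 = 234
Rest of 2052: 366 - 320 = 46
Full years 2053 (365), 2054 (365), 2055 (365): 1095
Total = 46 + 1095 + 234 = 1375

1375 days


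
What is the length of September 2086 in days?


September 2086

30 days


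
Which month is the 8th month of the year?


Month 8 of 12

August


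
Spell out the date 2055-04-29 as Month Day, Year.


ISO 2055-04-29 parses as year=2055, month=04, day=29
Month 4 -> April

April 29, 2055


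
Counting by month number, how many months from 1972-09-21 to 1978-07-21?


From September 1972 to July 1978
6 years * 12 = 72 months, minus 2 months = 70

70 months


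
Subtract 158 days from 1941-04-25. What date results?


Start: 1941-04-25, subtract 158 days
Back 25 days from April 25 reaches March 31, 1941 -> 133 left
March 1941 has 31 days -> back to February 28, 1941 -> 102 left
February 1941 has 28 days -> back to January 31, 1941 -> 74 left
January 1941 has 31 days -> back to December 31, 1940 -> 43 left
December 1940 has 31 days -> back to November 30, 1940 -> 12 left
November 1940: 30 - 12 = 18 -> lands on November 18

Result: 1940-11-18


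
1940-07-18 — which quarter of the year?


Month: July (month 7)
Q1: Jan-Mar, Q2: Apr-Jun, Q3: Jul-Sep, Q4: Oct-Dec

Q3


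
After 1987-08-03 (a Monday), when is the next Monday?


Current: Monday
Target: Monday
Days ahead: 7

Next Monday: 1987-08-10


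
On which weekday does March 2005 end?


March 2005 has 31 days
Anchor: Jan 1, 2005. With p = 2005 - 1 = 2004: (p + p//4 - p//100 + p//400) mod 7 = (2004 + 501 - 20 + 5) mod 7 = 2490 mod 7 = 5 -> Saturday (Mon=0 ... Sun=6)
Days before March (Jan-Feb): 59; March 1 index = (5 + 59) mod 7 = 1 -> Tuesday
Last day offset: 31 - 1 = 30 days
Weekday index = (1 + 30) mod 7 = 3

Thursday, March 31


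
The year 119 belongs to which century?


Century = (year - 1) // 100 + 1
= (119 - 1) // 100 + 1
= 118 // 100 + 1
= 1 + 1

2nd century


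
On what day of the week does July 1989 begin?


Target: July 1, 1989
Anchor: Jan 1, 1989. With p = 1989 - 1 = 1988: (p + p//4 - p//100 + p//400) mod 7 = (1988 + 497 - 19 + 4) mod 7 = 2470 mod 7 = 6 -> Sunday (Mon=0 ... Sun=6)
Days before July (Jan-Jun): 181 days
Weekday index = (6 + 181) mod 7 = 5

Saturday


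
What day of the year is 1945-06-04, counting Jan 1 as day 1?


Date: June 4, 1945
Days in months 1 through 5: 151
Plus 4 days in June

Day of year: 155


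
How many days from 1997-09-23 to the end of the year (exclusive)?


Day of year: 266 of 365
Remaining = 365 - 266

99 days


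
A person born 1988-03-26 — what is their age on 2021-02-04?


Birth: 1988-03-26
Reference: 2021-02-04
Year difference: 2021 - 1988 = 33
Birthday not yet reached in 2021, subtract 1

32 years old


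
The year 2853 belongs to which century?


Century = (year - 1) // 100 + 1
= (2853 - 1) // 100 + 1
= 2852 // 100 + 1
= 28 + 1

29th century


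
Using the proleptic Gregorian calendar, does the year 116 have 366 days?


Gregorian leap year rule: divisible by 4, but not by 100, unless also by 400.
116 is divisible by 4 but not 100 -> leap year

Yes


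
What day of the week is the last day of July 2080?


July 2080 has 31 days
Anchor: Jan 1, 2080. With p = 2080 - 1 = 2079: (p + p//4 - p//100 + p//400) mod 7 = (2079 + 519 - 20 + 5) mod 7 = 2583 mod 7 = 0 -> Monday (Mon=0 ... Sun=6)
Days before July (Jan-Jun): 182; July 1 index = (0 + 182) mod 7 = 0 -> Monday
Last day offset: 31 - 1 = 30 days
Weekday index = (0 + 30) mod 7 = 2

Wednesday, July 31


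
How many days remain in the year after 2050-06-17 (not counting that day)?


Day of year: 168 of 365
Remaining = 365 - 168

197 days


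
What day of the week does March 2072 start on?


Target: March 1, 2072
Anchor: Jan 1, 2072. With p = 2072 - 1 = 2071: (p + p//4 - p//100 + p//400) mod 7 = (2071 + 517 - 20 + 5) mod 7 = 2573 mod 7 = 4 -> Friday (Mon=0 ... Sun=6)
Days before March (Jan-Feb): 60 days
Weekday index = (4 + 60) mod 7 = 1

Tuesday


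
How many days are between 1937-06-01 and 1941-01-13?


From 1937-06-01 to 1941-01-13
1937-06-01: days before June = 31 + 28 + 31 + 30 + 31 = 151 (1937 is not a leap year); day of year = 151 + 1 = 152
1941-01-13: day of year = 13
Rest of 1937: 365 - 152 = 213
Full years 1938 (365), 1939 (365), 1940 (366): 1096
Total = 213 + 1096 + 13 = 1322

1322 days


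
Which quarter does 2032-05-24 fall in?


Month: May (month 5)
Q1: Jan-Mar, Q2: Apr-Jun, Q3: Jul-Sep, Q4: Oct-Dec

Q2


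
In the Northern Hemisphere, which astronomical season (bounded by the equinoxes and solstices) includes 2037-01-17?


Date: January 17
Astronomical Winter (approx.; exact equinox/solstice day varies by year): December 21 to March 19
January 17 falls within the Winter window

Winter


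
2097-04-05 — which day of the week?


Date: April 5, 2097
Anchor: Jan 1, 2097. With p = 2097 - 1 = 2096: (p + p//4 - p//100 + p//400) mod 7 = (2096 + 524 - 20 + 5) mod 7 = 2605 mod 7 = 1 -> Tuesday (Mon=0 ... Sun=6)
Days before April (Jan-Mar): 90; offset = 90 + 5 - 1 = 94
Weekday index = (1 + 94) mod 7 = 4

Day of the week: Friday


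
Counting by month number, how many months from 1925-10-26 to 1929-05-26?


From October 1925 to May 1929
4 years * 12 = 48 months, minus 5 months = 43

43 months


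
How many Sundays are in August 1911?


August 1911 has 31 days
Anchor: Jan 1, 1911. With p = 1911 - 1 = 1910: (p + p//4 - p//100 + p//400) mod 7 = (1910 + 477 - 19 + 4) mod 7 = 2372 mod 7 = 6 -> Sunday (Mon=0 ... Sun=6)
Days before August (Jan-Jul): 212; August 1 index = (6 + 212) mod 7 = 1 -> Tuesday
First Sunday is August 6
Sundays: 6, 13, 20, 27

4 Sundays


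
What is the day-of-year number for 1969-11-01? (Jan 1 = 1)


Date: November 1, 1969
Days in months 1 through 10: 304
Plus 1 days in November

Day of year: 305


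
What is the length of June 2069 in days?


June 2069

30 days


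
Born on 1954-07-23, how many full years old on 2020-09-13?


Birth: 1954-07-23
Reference: 2020-09-13
Year difference: 2020 - 1954 = 66

66 years old


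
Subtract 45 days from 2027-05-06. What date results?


Start: 2027-05-06, subtract 45 days
Back 6 days from May 6 reaches April 30, 2027 -> 39 left
April 2027 has 30 days -> back to March 31, 2027 -> 9 left
March 2027: 31 - 9 = 22 -> lands on March 22

Result: 2027-03-22


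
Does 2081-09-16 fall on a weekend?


Anchor: Jan 1, 2081. With p = 2081 - 1 = 2080: (p + p//4 - p//100 + p//400) mod 7 = (2080 + 520 - 20 + 5) mod 7 = 2585 mod 7 = 2 -> Wednesday (Mon=0 ... Sun=6)
Day of year: 259; offset = 258
Weekday index = (2 + 258) mod 7 = 1 -> Tuesday
Weekend days: Saturday, Sunday

No


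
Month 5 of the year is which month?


Month 5 of 12

May


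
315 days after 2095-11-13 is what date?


Start: 2095-11-13, add 315 days
November 2095 has 30 days: 30 - 13 = 17 days to November 30 -> 298 left
December 2095 has 31 days -> 267 left
January 2096 has 31 days -> 236 left
February 2096 has 29 days -> 207 left
March 2096 has 31 days -> 176 left
April 2096 has 30 days -> 146 left
May 2096 has 31 days -> 115 left
June 2096 has 30 days -> 85 left
July 2096 has 31 days -> 54 left
August 2096 has 31 days -> 23 left
September 2096: 23 <= 30 -> lands on September 23

Result: 2096-09-23


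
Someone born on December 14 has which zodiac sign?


Date: December 14
Conventional tropical zodiac dates: Sagittarius from November 22 onward; Capricorn starts December 22
December 14 falls within the Sagittarius range

Sagittarius


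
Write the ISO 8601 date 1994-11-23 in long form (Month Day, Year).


ISO 1994-11-23 parses as year=1994, month=11, day=23
Month 11 -> November

November 23, 1994


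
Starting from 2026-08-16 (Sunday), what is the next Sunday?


Current: Sunday
Target: Sunday
Days ahead: 7

Next Sunday: 2026-08-23


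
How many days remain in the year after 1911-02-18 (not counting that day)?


Day of year: 49 of 365
Remaining = 365 - 49

316 days


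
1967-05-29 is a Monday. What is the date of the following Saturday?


Current: Monday
Target: Saturday
Days ahead: 5

Next Saturday: 1967-06-03


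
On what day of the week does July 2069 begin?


Target: July 1, 2069
Anchor: Jan 1, 2069. With p = 2069 - 1 = 2068: (p + p//4 - p//100 + p//400) mod 7 = (2068 + 517 - 20 + 5) mod 7 = 2570 mod 7 = 1 -> Tuesday (Mon=0 ... Sun=6)
Days before July (Jan-Jun): 181 days
Weekday index = (1 + 181) mod 7 = 0

Monday


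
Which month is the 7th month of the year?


Month 7 of 12

July


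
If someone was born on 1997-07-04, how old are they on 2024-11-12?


Birth: 1997-07-04
Reference: 2024-11-12
Year difference: 2024 - 1997 = 27

27 years old


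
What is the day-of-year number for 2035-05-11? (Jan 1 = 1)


Date: May 11, 2035
Days in months 1 through 4: 120
Plus 11 days in May

Day of year: 131


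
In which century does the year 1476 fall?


Century = (year - 1) // 100 + 1
= (1476 - 1) // 100 + 1
= 1475 // 100 + 1
= 14 + 1

15th century


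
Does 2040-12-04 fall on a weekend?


Anchor: Jan 1, 2040. With p = 2040 - 1 = 2039: (p + p//4 - p//100 + p//400) mod 7 = (2039 + 509 - 20 + 5) mod 7 = 2533 mod 7 = 6 -> Sunday (Mon=0 ... Sun=6)
Day of year: 339; offset = 338
Weekday index = (6 + 338) mod 7 = 1 -> Tuesday
Weekend days: Saturday, Sunday

No


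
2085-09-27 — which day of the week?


Date: September 27, 2085
Anchor: Jan 1, 2085. With p = 2085 - 1 = 2084: (p + p//4 - p//100 + p//400) mod 7 = (2084 + 521 - 20 + 5) mod 7 = 2590 mod 7 = 0 -> Monday (Mon=0 ... Sun=6)
Days before September (Jan-Aug): 243; offset = 243 + 27 - 1 = 269
Weekday index = (0 + 269) mod 7 = 3

Day of the week: Thursday


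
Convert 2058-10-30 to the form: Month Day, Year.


ISO 2058-10-30 parses as year=2058, month=10, day=30
Month 10 -> October

October 30, 2058


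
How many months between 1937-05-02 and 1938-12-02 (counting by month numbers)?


From May 1937 to December 1938
1 year * 12 = 12 months, plus 7 months = 19

19 months


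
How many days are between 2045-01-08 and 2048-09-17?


From 2045-01-08 to 2048-09-17
2045-01-08: day of year = 8
2048-09-17: days before September = 31 + 29 + 31 + 30 + 31 + 30 + 31 + 31 = 244 (2048 is a leap year); day of year = 244 + 17 = 261
Rest of 2045: 365 - 8 = 357
Full years 2046 (365), 2047 (365): 730
Total = 357 + 730 + 261 = 1348

1348 days


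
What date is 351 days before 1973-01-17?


Start: 1973-01-17, subtract 351 days
Back 17 days from January 17 reaches December 31, 1972 -> 334 left
December 1972 has 31 days -> back to November 30, 1972 -> 303 left
November 1972 has 30 days -> back to October 31, 1972 -> 273 left
October 1972 has 31 days -> back to September 30, 1972 -> 242 left
September 1972 has 30 days -> back to August 31, 1972 -> 212 left
August 1972 has 31 days -> back to July 31, 1972 -> 181 left
July 1972 has 31 days -> back to June 30, 1972 -> 150 left
June 1972 has 30 days -> back to May 31, 1972 -> 120 left
May 1972 has 31 days -> back to April 30, 1972 -> 89 left
April 1972 has 30 days -> back to March 31, 1972 -> 59 left
March 1972 has 31 days -> back to February 29, 1972 -> 28 left
February 1972: 29 - 28 = 1 -> lands on February 1

Result: 1972-02-01


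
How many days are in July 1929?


July 1929

31 days


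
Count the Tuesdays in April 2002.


April 2002 has 30 days
Anchor: Jan 1, 2002. With p = 2002 - 1 = 2001: (p + p//4 - p//100 + p//400) mod 7 = (2001 + 500 - 20 + 5) mod 7 = 2486 mod 7 = 1 -> Tuesday (Mon=0 ... Sun=6)
Days before April (Jan-Mar): 90; April 1 index = (1 + 90) mod 7 = 0 -> Monday
First Tuesday is April 2
Tuesdays: 2, 9, 16, 23, 30

5 Tuesdays


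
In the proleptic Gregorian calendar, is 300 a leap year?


Gregorian leap year rule: divisible by 4, but not by 100, unless also by 400.
300 is divisible by 100 but not 400 -> not a leap year

No


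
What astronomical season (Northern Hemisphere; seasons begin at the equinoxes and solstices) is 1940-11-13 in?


Date: November 13
Astronomical Autumn (approx.; exact equinox/solstice day varies by year): September 22 to December 20
November 13 falls within the Autumn window

Autumn


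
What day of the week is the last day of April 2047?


April 2047 has 30 days
Anchor: Jan 1, 2047. With p = 2047 - 1 = 2046: (p + p//4 - p//100 + p//400) mod 7 = (2046 + 511 - 20 + 5) mod 7 = 2542 mod 7 = 1 -> Tuesday (Mon=0 ... Sun=6)
Days before April (Jan-Mar): 90; April 1 index = (1 + 90) mod 7 = 0 -> Monday
Last day offset: 30 - 1 = 29 days
Weekday index = (0 + 29) mod 7 = 1

Tuesday, April 30


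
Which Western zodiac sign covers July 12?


Date: July 12
Conventional tropical zodiac dates: Cancer from June 21 onward; Leo starts July 23
July 12 falls within the Cancer range

Cancer


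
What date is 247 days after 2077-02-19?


Start: 2077-02-19, add 247 days
February 2077 has 28 days: 28 - 19 = 9 days to February 28 -> 238 left
March 2077 has 31 days -> 207 left
April 2077 has 30 days -> 177 left
May 2077 has 31 days -> 146 left
June 2077 has 30 days -> 116 left
July 2077 has 31 days -> 85 left
August 2077 has 31 days -> 54 left
September 2077 has 30 days -> 24 left
October 2077: 24 <= 31 -> lands on October 24

Result: 2077-10-24


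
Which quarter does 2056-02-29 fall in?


Month: February (month 2)
Q1: Jan-Mar, Q2: Apr-Jun, Q3: Jul-Sep, Q4: Oct-Dec

Q1


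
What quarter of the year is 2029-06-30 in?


Month: June (month 6)
Q1: Jan-Mar, Q2: Apr-Jun, Q3: Jul-Sep, Q4: Oct-Dec

Q2


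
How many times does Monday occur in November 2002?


November 2002 has 30 days
Anchor: Jan 1, 2002. With p = 2002 - 1 = 2001: (p + p//4 - p//100 + p//400) mod 7 = (2001 + 500 - 20 + 5) mod 7 = 2486 mod 7 = 1 -> Tuesday (Mon=0 ... Sun=6)
Days before November (Jan-Oct): 304; November 1 index = (1 + 304) mod 7 = 4 -> Friday
First Monday is November 4
Mondays: 4, 11, 18, 25

4 Mondays


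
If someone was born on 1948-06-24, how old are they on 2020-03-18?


Birth: 1948-06-24
Reference: 2020-03-18
Year difference: 2020 - 1948 = 72
Birthday not yet reached in 2020, subtract 1

71 years old


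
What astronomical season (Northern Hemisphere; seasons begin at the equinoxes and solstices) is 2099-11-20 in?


Date: November 20
Astronomical Autumn (approx.; exact equinox/solstice day varies by year): September 22 to December 20
November 20 falls within the Autumn window

Autumn


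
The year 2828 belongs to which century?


Century = (year - 1) // 100 + 1
= (2828 - 1) // 100 + 1
= 2827 // 100 + 1
= 28 + 1

29th century


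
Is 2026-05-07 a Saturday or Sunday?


Anchor: Jan 1, 2026. With p = 2026 - 1 = 2025: (p + p//4 - p//100 + p//400) mod 7 = (2025 + 506 - 20 + 5) mod 7 = 2516 mod 7 = 3 -> Thursday (Mon=0 ... Sun=6)
Day of year: 127; offset = 126
Weekday index = (3 + 126) mod 7 = 3 -> Thursday
Weekend days: Saturday, Sunday

No


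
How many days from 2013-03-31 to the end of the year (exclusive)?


Day of year: 90 of 365
Remaining = 365 - 90

275 days


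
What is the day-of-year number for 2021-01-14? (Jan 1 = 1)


Date: January 14, 2021
No months before January
Plus 14 days in January

Day of year: 14


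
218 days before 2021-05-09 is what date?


Start: 2021-05-09, subtract 218 days
Back 9 days from May 9 reaches April 30, 2021 -> 209 left
April 2021 has 30 days -> back to March 31, 2021 -> 179 left
March 2021 has 31 days -> back to February 28, 2021 -> 148 left
February 2021 has 28 days -> back to January 31, 2021 -> 120 left
January 2021 has 31 days -> back to December 31, 2020 -> 89 left
December 2020 has 31 days -> back to November 30, 2020 -> 58 left
November 2020 has 30 days -> back to October 31, 2020 -> 28 left
October 2020: 31 - 28 = 3 -> lands on October 3

Result: 2020-10-03


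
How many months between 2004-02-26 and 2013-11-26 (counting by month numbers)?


From February 2004 to November 2013
9 years * 12 = 108 months, plus 9 months = 117

117 months


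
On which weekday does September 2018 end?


September 2018 has 30 days
Anchor: Jan 1, 2018. With p = 2018 - 1 = 2017: (p + p//4 - p//100 + p//400) mod 7 = (2017 + 504 - 20 + 5) mod 7 = 2506 mod 7 = 0 -> Monday (Mon=0 ... Sun=6)
Days before September (Jan-Aug): 243; September 1 index = (0 + 243) mod 7 = 5 -> Saturday
Last day offset: 30 - 1 = 29 days
Weekday index = (5 + 29) mod 7 = 6

Sunday, September 30


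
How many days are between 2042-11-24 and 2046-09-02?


From 2042-11-24 to 2046-09-02
2042-11-24: days before November = 31 + 28 + 31 + 30 + 31 + 30 + 31 + 31 + 30 + 31 = 304 (2042 is not a leap year); day of year = 304 + 24 = 328
2046-09-02: days before September = 31 + 28 + 31 + 30 + 31 + 30 + 31 + 31 = 243 (2046 is not a leap year); day of year = 243 + 2 = 245
Rest of 2042: 365 - 328 = 37
Full years 2043 (365), 2044 (366), 2045 (365): 1096
Total = 37 + 1096 + 245 = 1378

1378 days


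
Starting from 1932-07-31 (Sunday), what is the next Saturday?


Current: Sunday
Target: Saturday
Days ahead: 6

Next Saturday: 1932-08-06


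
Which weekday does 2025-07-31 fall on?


Date: July 31, 2025
Anchor: Jan 1, 2025. With p = 2025 - 1 = 2024: (p + p//4 - p//100 + p//400) mod 7 = (2024 + 506 - 20 + 5) mod 7 = 2515 mod 7 = 2 -> Wednesday (Mon=0 ... Sun=6)
Days before July (Jan-Jun): 181; offset = 181 + 31 - 1 = 211
Weekday index = (2 + 211) mod 7 = 3

Day of the week: Thursday


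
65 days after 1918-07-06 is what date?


Start: 1918-07-06, add 65 days
July 1918 has 31 days: 31 - 6 = 25 days to July 31 -> 40 left
August 1918 has 31 days -> 9 left
September 1918: 9 <= 30 -> lands on September 9

Result: 1918-09-09


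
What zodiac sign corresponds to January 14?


Date: January 14
Conventional tropical zodiac dates: Capricorn from December 22 onward; Aquarius starts January 20
January 14 falls within the Capricorn range

Capricorn


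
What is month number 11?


Month 11 of 12

November


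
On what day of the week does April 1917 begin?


Target: April 1, 1917
Anchor: Jan 1, 1917. With p = 1917 - 1 = 1916: (p + p//4 - p//100 + p//400) mod 7 = (1916 + 479 - 19 + 4) mod 7 = 2380 mod 7 = 0 -> Monday (Mon=0 ... Sun=6)
Days before April (Jan-Mar): 90 days
Weekday index = (0 + 90) mod 7 = 6

Sunday


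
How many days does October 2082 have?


October 2082

31 days


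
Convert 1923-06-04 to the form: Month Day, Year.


ISO 1923-06-04 parses as year=1923, month=06, day=04
Month 6 -> June

June 4, 1923


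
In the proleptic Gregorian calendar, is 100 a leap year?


Gregorian leap year rule: divisible by 4, but not by 100, unless also by 400.
100 is divisible by 100 but not 400 -> not a leap year

No


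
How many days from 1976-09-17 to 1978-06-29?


From 1976-09-17 to 1978-06-29
1976-09-17: days before September = 31 + 29 + 31 + 30 + 31 + 30 + 31 + 31 = 244 (1976 is a leap year); day of year = 244 + 17 = 261
1978-06-29: days before June = 31 + 28 + 31 + 30 + 31 = 151 (1978 is not a leap year); day of year = 151 + 29 = 180
Rest of 1976: 366 - 261 = 105
Full years 1977 (365): 365
Total = 105 + 365 + 180 = 650

650 days


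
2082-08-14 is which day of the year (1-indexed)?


Date: August 14, 2082
Days in months 1 through 7: 212
Plus 14 days in August

Day of year: 226


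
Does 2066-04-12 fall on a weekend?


Anchor: Jan 1, 2066. With p = 2066 - 1 = 2065: (p + p//4 - p//100 + p//400) mod 7 = (2065 + 516 - 20 + 5) mod 7 = 2566 mod 7 = 4 -> Friday (Mon=0 ... Sun=6)
Day of year: 102; offset = 101
Weekday index = (4 + 101) mod 7 = 0 -> Monday
Weekend days: Saturday, Sunday

No


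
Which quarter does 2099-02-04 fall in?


Month: February (month 2)
Q1: Jan-Mar, Q2: Apr-Jun, Q3: Jul-Sep, Q4: Oct-Dec

Q1


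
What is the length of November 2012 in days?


November 2012

30 days


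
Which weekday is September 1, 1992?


Target: September 1, 1992
Anchor: Jan 1, 1992. With p = 1992 - 1 = 1991: (p + p//4 - p//100 + p//400) mod 7 = (1991 + 497 - 19 + 4) mod 7 = 2473 mod 7 = 2 -> Wednesday (Mon=0 ... Sun=6)
Days before September (Jan-Aug): 244 days
Weekday index = (2 + 244) mod 7 = 1

Tuesday


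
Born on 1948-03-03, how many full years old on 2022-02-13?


Birth: 1948-03-03
Reference: 2022-02-13
Year difference: 2022 - 1948 = 74
Birthday not yet reached in 2022, subtract 1

73 years old


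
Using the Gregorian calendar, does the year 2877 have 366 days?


Gregorian leap year rule: divisible by 4, but not by 100, unless also by 400.
2877 is not divisible by 4 -> not a leap year

No


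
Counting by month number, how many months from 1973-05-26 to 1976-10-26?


From May 1973 to October 1976
3 years * 12 = 36 months, plus 5 months = 41

41 months


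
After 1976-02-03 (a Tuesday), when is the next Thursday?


Current: Tuesday
Target: Thursday
Days ahead: 2

Next Thursday: 1976-02-05


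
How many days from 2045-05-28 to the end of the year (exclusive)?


Day of year: 148 of 365
Remaining = 365 - 148

217 days


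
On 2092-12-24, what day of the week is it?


Date: December 24, 2092
Anchor: Jan 1, 2092. With p = 2092 - 1 = 2091: (p + p//4 - p//100 + p//400) mod 7 = (2091 + 522 - 20 + 5) mod 7 = 2598 mod 7 = 1 -> Tuesday (Mon=0 ... Sun=6)
Days before December (Jan-Nov): 335; offset = 335 + 24 - 1 = 358
Weekday index = (1 + 358) mod 7 = 2

Day of the week: Wednesday


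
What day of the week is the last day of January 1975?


January 1975 has 31 days
Anchor: Jan 1, 1975. With p = 1975 - 1 = 1974: (p + p//4 - p//100 + p//400) mod 7 = (1974 + 493 - 19 + 4) mod 7 = 2452 mod 7 = 2 -> Wednesday (Mon=0 ... Sun=6)
January 1 is the anchor itself -> Wednesday
Last day offset: 31 - 1 = 30 days
Weekday index = (2 + 30) mod 7 = 4

Friday, January 31


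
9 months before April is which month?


April is month 4
4 - 9 = -5; wrap: -5 + 12 = 7

July


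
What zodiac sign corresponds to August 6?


Date: August 6
Conventional tropical zodiac dates: Leo from July 23 onward; Virgo starts August 23
August 6 falls within the Leo range

Leo


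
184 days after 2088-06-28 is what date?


Start: 2088-06-28, add 184 days
June 2088 has 30 days: 30 - 28 = 2 days to June 30 -> 182 left
July 2088 has 31 days -> 151 left
August 2088 has 31 days -> 120 left
September 2088 has 30 days -> 90 left
October 2088 has 31 days -> 59 left
November 2088 has 30 days -> 29 left
December 2088: 29 <= 31 -> lands on December 29

Result: 2088-12-29


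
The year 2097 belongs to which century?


Century = (year - 1) // 100 + 1
= (2097 - 1) // 100 + 1
= 2096 // 100 + 1
= 20 + 1

21st century


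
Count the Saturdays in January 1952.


January 1952 has 31 days
Anchor: Jan 1, 1952. With p = 1952 - 1 = 1951: (p + p//4 - p//100 + p//400) mod 7 = (1951 + 487 - 19 + 4) mod 7 = 2423 mod 7 = 1 -> Tuesday (Mon=0 ... Sun=6)
January 1 is the anchor itself -> Tuesday
First Saturday is January 5
Saturdays: 5, 12, 19, 26

4 Saturdays


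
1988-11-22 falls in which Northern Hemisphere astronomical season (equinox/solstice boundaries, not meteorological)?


Date: November 22
Astronomical Autumn (approx.; exact equinox/solstice day varies by year): September 22 to December 20
November 22 falls within the Autumn window

Autumn


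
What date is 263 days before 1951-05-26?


Start: 1951-05-26, subtract 263 days
Back 26 days from May 26 reaches April 30, 1951 -> 237 left
April 1951 has 30 days -> back to March 31, 1951 -> 207 left
March 1951 has 31 days -> back to February 28, 1951 -> 176 left
February 1951 has 28 days -> back to January 31, 1951 -> 148 left
January 1951 has 31 days -> back to December 31, 1950 -> 117 left
December 1950 has 31 days -> back to November 30, 1950 -> 86 left
November 1950 has 30 days -> back to October 31, 1950 -> 56 left
October 1950 has 31 days -> back to September 30, 1950 -> 25 left
September 1950: 30 - 25 = 5 -> lands on September 5

Result: 1950-09-05


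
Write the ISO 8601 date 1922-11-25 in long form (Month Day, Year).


ISO 1922-11-25 parses as year=1922, month=11, day=25
Month 11 -> November

November 25, 1922


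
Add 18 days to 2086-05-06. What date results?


Start: 2086-05-06, add 18 days
May 2086 has 31 days; 6 + 18 = 24 stays within May

Result: 2086-05-24


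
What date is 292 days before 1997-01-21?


Start: 1997-01-21, subtract 292 days
Back 21 days from January 21 reaches December 31, 1996 -> 271 left
December 1996 has 31 days -> back to November 30, 1996 -> 240 left
November 1996 has 30 days -> back to October 31, 1996 -> 210 left
October 1996 has 31 days -> back to September 30, 1996 -> 179 left
September 1996 has 30 days -> back to August 31, 1996 -> 149 left
August 1996 has 31 days -> back to July 31, 1996 -> 118 left
July 1996 has 31 days -> back to June 30, 1996 -> 87 left
June 1996 has 30 days -> back to May 31, 1996 -> 57 left
May 1996 has 31 days -> back to April 30, 1996 -> 26 left
April 1996: 30 - 26 = 4 -> lands on April 4

Result: 1996-04-04


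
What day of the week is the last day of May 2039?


May 2039 has 31 days
Anchor: Jan 1, 2039. With p = 2039 - 1 = 2038: (p + p//4 - p//100 + p//400) mod 7 = (2038 + 509 - 20 + 5) mod 7 = 2532 mod 7 = 5 -> Saturday (Mon=0 ... Sun=6)
Days before May (Jan-Apr): 120; May 1 index = (5 + 120) mod 7 = 6 -> Sunday
Last day offset: 31 - 1 = 30 days
Weekday index = (6 + 30) mod 7 = 1

Tuesday, May 31


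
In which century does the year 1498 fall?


Century = (year - 1) // 100 + 1
= (1498 - 1) // 100 + 1
= 1497 // 100 + 1
= 14 + 1

15th century


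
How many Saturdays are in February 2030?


February 2030 has 28 days
Anchor: Jan 1, 2030. With p = 2030 - 1 = 2029: (p + p//4 - p//100 + p//400) mod 7 = (2029 + 507 - 20 + 5) mod 7 = 2521 mod 7 = 1 -> Tuesday (Mon=0 ... Sun=6)
Days before February (Jan): 31; February 1 index = (1 + 31) mod 7 = 4 -> Friday
First Saturday is February 2
Saturdays: 2, 9, 16, 23

4 Saturdays


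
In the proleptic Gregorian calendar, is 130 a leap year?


Gregorian leap year rule: divisible by 4, but not by 100, unless also by 400.
130 is not divisible by 4 -> not a leap year

No


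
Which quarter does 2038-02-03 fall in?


Month: February (month 2)
Q1: Jan-Mar, Q2: Apr-Jun, Q3: Jul-Sep, Q4: Oct-Dec

Q1


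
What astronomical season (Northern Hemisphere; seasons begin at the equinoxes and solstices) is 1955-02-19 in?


Date: February 19
Astronomical Winter (approx.; exact equinox/solstice day varies by year): December 21 to March 19
February 19 falls within the Winter window

Winter


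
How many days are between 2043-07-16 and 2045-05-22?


From 2043-07-16 to 2045-05-22
2043-07-16: days before July = 31 + 28 + 31 + 30 + 31 + 30 = 181 (2043 is not a leap year); day of year = 181 + 16 = 197
2045-05-22: days before May = 31 + 28 + 31 + 30 = 120 (2045 is not a leap year); day of year = 120 + 22 = 142
Rest of 2043: 365 - 197 = 168
Full years 2044 (366): 366
Total = 168 + 366 + 142 = 676

676 days


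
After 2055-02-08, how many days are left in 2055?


Day of year: 39 of 365
Remaining = 365 - 39

326 days


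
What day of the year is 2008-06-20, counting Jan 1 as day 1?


Date: June 20, 2008
Days in months 1 through 5: 152
Plus 20 days in June

Day of year: 172


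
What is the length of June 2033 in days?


June 2033

30 days


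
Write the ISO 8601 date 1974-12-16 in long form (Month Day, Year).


ISO 1974-12-16 parses as year=1974, month=12, day=16
Month 12 -> December

December 16, 1974


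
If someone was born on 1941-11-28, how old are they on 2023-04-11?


Birth: 1941-11-28
Reference: 2023-04-11
Year difference: 2023 - 1941 = 82
Birthday not yet reached in 2023, subtract 1

81 years old


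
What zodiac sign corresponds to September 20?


Date: September 20
Conventional tropical zodiac dates: Virgo from August 23 onward; Libra starts September 23
September 20 falls within the Virgo range

Virgo


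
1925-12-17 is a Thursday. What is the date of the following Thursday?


Current: Thursday
Target: Thursday
Days ahead: 7

Next Thursday: 1925-12-24


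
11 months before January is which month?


January is month 1
1 - 11 = -10; wrap: -10 + 12 = 2

February


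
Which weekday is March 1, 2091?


Target: March 1, 2091
Anchor: Jan 1, 2091. With p = 2091 - 1 = 2090: (p + p//4 - p//100 + p//400) mod 7 = (2090 + 522 - 20 + 5) mod 7 = 2597 mod 7 = 0 -> Monday (Mon=0 ... Sun=6)
Days before March (Jan-Feb): 59 days
Weekday index = (0 + 59) mod 7 = 3

Thursday


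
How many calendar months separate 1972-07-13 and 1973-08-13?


From July 1972 to August 1973
1 year * 12 = 12 months, plus 1 month = 13

13 months


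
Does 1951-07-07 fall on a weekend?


Anchor: Jan 1, 1951. With p = 1951 - 1 = 1950: (p + p//4 - p//100 + p//400) mod 7 = (1950 + 487 - 19 + 4) mod 7 = 2422 mod 7 = 0 -> Monday (Mon=0 ... Sun=6)
Day of year: 188; offset = 187
Weekday index = (0 + 187) mod 7 = 5 -> Saturday
Weekend days: Saturday, Sunday

Yes


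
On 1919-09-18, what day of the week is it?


Date: September 18, 1919
Anchor: Jan 1, 1919. With p = 1919 - 1 = 1918: (p + p//4 - p//100 + p//400) mod 7 = (1918 + 479 - 19 + 4) mod 7 = 2382 mod 7 = 2 -> Wednesday (Mon=0 ... Sun=6)
Days before September (Jan-Aug): 243; offset = 243 + 18 - 1 = 260
Weekday index = (2 + 260) mod 7 = 3

Day of the week: Thursday


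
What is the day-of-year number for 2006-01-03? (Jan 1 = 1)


Date: January 3, 2006
No months before January
Plus 3 days in January

Day of year: 3


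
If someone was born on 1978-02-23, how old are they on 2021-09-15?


Birth: 1978-02-23
Reference: 2021-09-15
Year difference: 2021 - 1978 = 43

43 years old


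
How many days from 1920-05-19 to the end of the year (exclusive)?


Day of year: 140 of 366
Remaining = 366 - 140

226 days


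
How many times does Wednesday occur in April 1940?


April 1940 has 30 days
Anchor: Jan 1, 1940. With p = 1940 - 1 = 1939: (p + p//4 - p//100 + p//400) mod 7 = (1939 + 484 - 19 + 4) mod 7 = 2408 mod 7 = 0 -> Monday (Mon=0 ... Sun=6)
Days before April (Jan-Mar): 91; April 1 index = (0 + 91) mod 7 = 0 -> Monday
First Wednesday is April 3
Wednesdays: 3, 10, 17, 24

4 Wednesdays


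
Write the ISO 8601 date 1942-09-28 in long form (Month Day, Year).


ISO 1942-09-28 parses as year=1942, month=09, day=28
Month 9 -> September

September 28, 1942


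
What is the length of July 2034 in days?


July 2034

31 days


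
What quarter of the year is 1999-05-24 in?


Month: May (month 5)
Q1: Jan-Mar, Q2: Apr-Jun, Q3: Jul-Sep, Q4: Oct-Dec

Q2


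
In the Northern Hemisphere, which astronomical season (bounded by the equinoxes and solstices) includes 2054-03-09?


Date: March 9
Astronomical Winter (approx.; exact equinox/solstice day varies by year): December 21 to March 19
March 9 falls within the Winter window

Winter


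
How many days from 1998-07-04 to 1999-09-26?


From 1998-07-04 to 1999-09-26
1998-07-04: days before July = 31 + 28 + 31 + 30 + 31 + 30 = 181 (1998 is not a leap year); day of year = 181 + 4 = 185
1999-09-26: days before September = 31 + 28 + 31 + 30 + 31 + 30 + 31 + 31 = 243 (1999 is not a leap year); day of year = 243 + 26 = 269
Rest of 1998: 365 - 185 = 180
Total = 180 + 269 = 449

449 days


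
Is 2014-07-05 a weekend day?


Anchor: Jan 1, 2014. With p = 2014 - 1 = 2013: (p + p//4 - p//100 + p//400) mod 7 = (2013 + 503 - 20 + 5) mod 7 = 2501 mod 7 = 2 -> Wednesday (Mon=0 ... Sun=6)
Day of year: 186; offset = 185
Weekday index = (2 + 185) mod 7 = 5 -> Saturday
Weekend days: Saturday, Sunday

Yes


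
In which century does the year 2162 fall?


Century = (year - 1) // 100 + 1
= (2162 - 1) // 100 + 1
= 2161 // 100 + 1
= 21 + 1

22nd century


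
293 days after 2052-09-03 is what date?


Start: 2052-09-03, add 293 days
September 2052 has 30 days: 30 - 3 = 27 days to September 30 -> 266 left
October 2052 has 31 days -> 235 left
November 2052 has 30 days -> 205 left
December 2052 has 31 days -> 174 left
January 2053 has 31 days -> 143 left
February 2053 has 28 days -> 115 left
March 2053 has 31 days -> 84 left
April 2053 has 30 days -> 54 left
May 2053 has 31 days -> 23 left
June 2053: 23 <= 30 -> lands on June 23

Result: 2053-06-23


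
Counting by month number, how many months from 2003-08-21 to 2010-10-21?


From August 2003 to October 2010
7 years * 12 = 84 months, plus 2 months = 86

86 months


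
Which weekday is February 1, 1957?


Target: February 1, 1957
Anchor: Jan 1, 1957. With p = 1957 - 1 = 1956: (p + p//4 - p//100 + p//400) mod 7 = (1956 + 489 - 19 + 4) mod 7 = 2430 mod 7 = 1 -> Tuesday (Mon=0 ... Sun=6)
Days before February (Jan): 31 days
Weekday index = (1 + 31) mod 7 = 4

Friday


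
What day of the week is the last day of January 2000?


January 2000 has 31 days
Anchor: Jan 1, 2000. With p = 2000 - 1 = 1999: (p + p//4 - p//100 + p//400) mod 7 = (1999 + 499 - 19 + 4) mod 7 = 2483 mod 7 = 5 -> Saturday (Mon=0 ... Sun=6)
January 1 is the anchor itself -> Saturday
Last day offset: 31 - 1 = 30 days
Weekday index = (5 + 30) mod 7 = 0

Monday, January 31


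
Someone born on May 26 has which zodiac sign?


Date: May 26
Conventional tropical zodiac dates: Gemini from May 21 onward; Cancer starts June 21
May 26 falls within the Gemini range

Gemini


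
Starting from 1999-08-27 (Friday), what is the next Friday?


Current: Friday
Target: Friday
Days ahead: 7

Next Friday: 1999-09-03


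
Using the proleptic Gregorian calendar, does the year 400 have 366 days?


Gregorian leap year rule: divisible by 4, but not by 100, unless also by 400.
400 is divisible by 400 -> leap year

Yes


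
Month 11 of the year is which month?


Month 11 of 12

November


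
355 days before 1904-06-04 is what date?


Start: 1904-06-04, subtract 355 days
Back 4 days from June 4 reaches May 31, 1904 -> 351 left
May 1904 has 31 days -> back to April 30, 1904 -> 320 left
April 1904 has 30 days -> back to March 31, 1904 -> 290 left
March 1904 has 31 days -> back to February 29, 1904 -> 259 left
February 1904 has 29 days -> back to January 31, 1904 -> 230 left
January 1904 has 31 days -> back to December 31, 1903 -> 199 left
December 1903 has 31 days -> back to November 30, 1903 -> 168 left
November 1903 has 30 days -> back to October 31, 1903 -> 138 left
October 1903 has 31 days -> back to September 30, 1903 -> 107 left
September 1903 has 30 days -> back to August 31, 1903 -> 77 left
August 1903 has 31 days -> back to July 31, 1903 -> 46 left
July 1903 has 31 days -> back to June 30, 1903 -> 15 left
June 1903: 30 - 15 = 15 -> lands on June 15

Result: 1903-06-15
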